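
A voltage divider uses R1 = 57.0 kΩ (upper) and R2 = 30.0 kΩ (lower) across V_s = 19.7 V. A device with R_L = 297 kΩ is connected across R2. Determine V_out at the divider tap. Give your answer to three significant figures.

V_out ≈ 6.37 V

The load sits in parallel with R2, giving an effective lower resistance R2' = R2·R_L/(R2+R_L) = 27.25 kΩ.
Voltage divider with the loaded lower leg: V_out = 19.7 × 27.25/(57.0 + 27.25) = 19.7 × 0.3234 = 6.371 V.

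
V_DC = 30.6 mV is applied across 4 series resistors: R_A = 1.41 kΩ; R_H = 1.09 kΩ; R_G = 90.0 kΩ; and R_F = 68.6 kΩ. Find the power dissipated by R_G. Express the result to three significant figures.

Series current I = V_DC/ΣR = 30.6/161.1 = 0.1899 µA.
P(R_G) = I²·R_G = (0.1899)² × 90.0 = 3.247 nW.

P ≈ 3.25 nW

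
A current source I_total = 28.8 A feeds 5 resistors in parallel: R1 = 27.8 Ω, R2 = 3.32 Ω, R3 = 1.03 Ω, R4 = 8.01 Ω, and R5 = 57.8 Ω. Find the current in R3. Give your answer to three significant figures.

ΣG = 1/27.8 + 1/3.32 + 1/1.03 + 1/8.01 + 1/57.8 = 1.450.
R3 takes the fraction G_k/ΣG = 0.9709/1.450 = 0.6695, so I = 28.8 × 0.6695 = 19.28 A.

I ≈ 19.3 A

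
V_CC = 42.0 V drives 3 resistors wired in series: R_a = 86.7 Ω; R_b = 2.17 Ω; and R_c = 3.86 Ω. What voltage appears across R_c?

V ≈ 1.75 V

Series total: ΣR = 86.7 + 2.17 + 3.86 = 92.73 Ω.
By the voltage-divider rule, V = 42.0 × 3.860/92.73 = 1.748 V.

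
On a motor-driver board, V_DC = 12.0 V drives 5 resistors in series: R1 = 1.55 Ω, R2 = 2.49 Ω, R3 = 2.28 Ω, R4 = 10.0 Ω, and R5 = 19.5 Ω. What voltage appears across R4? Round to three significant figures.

V ≈ 3.35 V

Total series resistance ΣR = 1.55 + 2.49 + 2.28 + 10.0 + 19.5 = 35.82 Ω.
Voltage divider: V = V_DC · (10.00 / 35.82) = 12.0 × 0.2792 = 3.350 V.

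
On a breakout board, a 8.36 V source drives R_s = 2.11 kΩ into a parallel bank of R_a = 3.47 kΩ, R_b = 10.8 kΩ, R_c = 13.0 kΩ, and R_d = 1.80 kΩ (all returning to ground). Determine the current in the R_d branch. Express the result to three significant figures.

I ≈ 1.48 mA

Combine the parallel branches: R_p = (1/3.47 + 1/10.8 + 1/13.0 + 1/1.80)⁻¹ = 0.9869 kΩ.
V_A by voltage divider: V_A = 8.36 × 0.9869/(2.11 + 0.9869) = 2.664 V.
I(R_d) = V_A / R_d = 2.664/1.80 = 1.480 mA.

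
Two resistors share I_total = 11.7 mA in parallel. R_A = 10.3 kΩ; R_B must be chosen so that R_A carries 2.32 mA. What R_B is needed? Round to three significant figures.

R_B ≈ 2.55 kΩ

In a two-way split, I_A/I_total = R_B/(R_A + R_B).
2.32/11.7 = R_B/(R_A + R_B) → R_B = R_A · (0.1983)/(1 − 0.1983) = 10.3 × 0.2473 = 2.548 kΩ.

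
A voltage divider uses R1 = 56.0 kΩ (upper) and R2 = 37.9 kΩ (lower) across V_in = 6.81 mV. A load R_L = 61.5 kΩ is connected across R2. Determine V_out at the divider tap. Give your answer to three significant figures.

V_out ≈ 2.01 mV

First combine the lower leg with the load: R2 ‖ R_L = 23.45 kΩ.
Then V_out = V_in · R2'/(R1 + R2') = 6.81 × 23.45/79.45 = 2.010 mV.
(Unloaded it would be 2.75 mV; the load pulls it down.)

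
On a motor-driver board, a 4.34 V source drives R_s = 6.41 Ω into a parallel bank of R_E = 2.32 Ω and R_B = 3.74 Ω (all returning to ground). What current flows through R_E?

I ≈ 0.342 A

Combine the parallel branches: R_p = (1/2.32 + 1/3.74)⁻¹ = 1.432 Ω.
Node voltage V_A = V_supply · R_p/(R_s + R_p) = 4.34 × 0.1826 = 0.7924 V.
Branch current I = V_A/R_E = 0.7924/2.32 = 0.3416 A.
(Equivalently: I_total = 0.5534 A, then current-divider fraction G_k/ΣG = 0.6172.)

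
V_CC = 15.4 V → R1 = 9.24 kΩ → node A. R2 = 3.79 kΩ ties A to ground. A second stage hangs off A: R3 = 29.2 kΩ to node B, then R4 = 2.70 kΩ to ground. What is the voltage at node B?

The second stage (R3 + R4 = 31.90 kΩ) loads node A in parallel with R2.
R2 ‖ (R3+R4) = 3.388 kΩ.
So V_A = 15.4 × 0.2683 = 4.131 V.
V_B = V_A × 0.08464 = 0.3497 V.

V_B ≈ 0.350 V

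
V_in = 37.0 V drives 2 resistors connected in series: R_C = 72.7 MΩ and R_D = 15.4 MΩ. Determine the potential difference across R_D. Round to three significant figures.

V ≈ 6.47 V

ΣR = 72.7 + 15.4 = 88.10 MΩ.
V = V_in · R/ΣR = 37.0 × 0.1748 = 6.468 V.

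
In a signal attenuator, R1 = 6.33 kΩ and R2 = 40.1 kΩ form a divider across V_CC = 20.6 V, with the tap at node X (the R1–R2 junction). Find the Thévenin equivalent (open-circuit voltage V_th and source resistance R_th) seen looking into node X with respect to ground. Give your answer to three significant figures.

V_th is the unloaded tap voltage: V_CC · R2/(R1+R2) = 20.6 × 0.8637 = 17.79 V.
Zeroing V_CC shorts the top of R1 to ground, so R_th = R1 ‖ R2 = 5.467 kΩ.

V_th ≈ 17.8 V, R_th ≈ 5.47 kΩ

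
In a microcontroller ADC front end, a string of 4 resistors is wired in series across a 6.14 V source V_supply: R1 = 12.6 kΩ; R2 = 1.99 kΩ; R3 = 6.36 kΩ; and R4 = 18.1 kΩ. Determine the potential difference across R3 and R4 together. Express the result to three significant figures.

V ≈ 3.85 V

ΣR = 12.6 + 1.99 + 6.36 + 18.1 = 39.05 kΩ.
R_{R3..R4} = 6.36 + 18.1 = 24.46 kΩ.
By the voltage-divider rule, V = 6.14 × 24.46/39.05 = 3.846 V.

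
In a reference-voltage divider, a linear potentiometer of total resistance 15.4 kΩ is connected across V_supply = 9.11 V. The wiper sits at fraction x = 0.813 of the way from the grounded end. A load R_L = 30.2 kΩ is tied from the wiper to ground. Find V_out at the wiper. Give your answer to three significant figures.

The pot divides into 2.880 kΩ above the wiper and 12.52 kΩ below.
Lower segment in parallel with the load: 12.52 ‖ 30.2 = 8.851 kΩ.
Then V_out = V_supply · 8.851/(2.880 + 8.851) = 6.874 V.

V_out ≈ 6.87 V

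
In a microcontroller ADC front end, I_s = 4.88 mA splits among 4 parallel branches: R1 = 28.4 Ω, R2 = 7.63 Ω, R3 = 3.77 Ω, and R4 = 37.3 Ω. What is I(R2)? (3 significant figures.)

Total conductance ΣG = 1/28.4 + 1/7.63 + 1/3.77 + 1/37.3 = 0.4583 (units of 1/Ω).
R2 takes the fraction G_k/ΣG = 0.1311/0.4583 = 0.2860, so I = 4.88 × 0.2860 = 1.395 mA.

I ≈ 1.40 mA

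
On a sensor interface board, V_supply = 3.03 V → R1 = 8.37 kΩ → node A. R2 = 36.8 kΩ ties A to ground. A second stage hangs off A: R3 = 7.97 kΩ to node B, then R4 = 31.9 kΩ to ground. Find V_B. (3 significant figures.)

Node A sees R2 in parallel with the series input of stage 2, R3 + R4 = 39.87 kΩ.
Effective lower resistance at A: R2 ‖ 39.87 = 19.14 kΩ.
So V_A = 3.03 × 0.6957 = 2.108 V.
V_B = V_A × 0.8001 = 1.687 V.

V_B ≈ 1.69 V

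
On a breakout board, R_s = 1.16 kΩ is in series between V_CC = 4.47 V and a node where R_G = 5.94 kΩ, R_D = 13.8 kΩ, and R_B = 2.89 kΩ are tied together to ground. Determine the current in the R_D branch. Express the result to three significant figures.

I ≈ 0.193 mA

Combine the parallel branches: R_p = (1/5.94 + 1/13.8 + 1/2.89)⁻¹ = 1.704 kΩ.
Node voltage V_A = V_CC · R_p/(R_s + R_p) = 4.47 × 0.5950 = 2.660 V.
I(R_D) = V_A / R_D = 2.660/13.8 = 0.1927 mA.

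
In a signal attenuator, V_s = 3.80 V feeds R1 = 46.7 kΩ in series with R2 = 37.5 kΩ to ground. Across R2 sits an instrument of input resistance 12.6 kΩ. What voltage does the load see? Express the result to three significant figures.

V_out ≈ 0.638 V

First combine the lower leg with the load: R2 ‖ R_L = 9.431 kΩ.
Now apply the divider: V_out = 3.80 × 0.1680 = 0.6385 V.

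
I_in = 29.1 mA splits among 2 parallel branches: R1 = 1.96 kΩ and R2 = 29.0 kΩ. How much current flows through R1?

I ≈ 27.3 mA

For two parallel branches, I_k = I_in · (other R)/(sum of R).
I(R1) = 29.1 × 29.0/(1.96 + 29.0) = 29.1 × 0.9367 = 27.26 mA.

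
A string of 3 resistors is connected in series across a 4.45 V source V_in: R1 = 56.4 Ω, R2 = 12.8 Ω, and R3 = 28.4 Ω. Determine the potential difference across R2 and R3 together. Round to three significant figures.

ΣR = 56.4 + 12.8 + 28.4 = 97.60 Ω.
R_{R2..R3} = 12.8 + 28.4 = 41.20 Ω.
Voltage divider: V = V_in · (41.20 / 97.60) = 4.45 × 0.4221 = 1.878 V.

V ≈ 1.88 V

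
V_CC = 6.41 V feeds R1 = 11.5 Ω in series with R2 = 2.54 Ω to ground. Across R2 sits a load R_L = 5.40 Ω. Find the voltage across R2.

V_out ≈ 0.837 V

R2 ‖ R_L = (2.54 × 5.40)/(2.54 + 5.40) = 1.727 Ω.
Now apply the divider: V_out = 6.41 × 0.1306 = 0.8371 V.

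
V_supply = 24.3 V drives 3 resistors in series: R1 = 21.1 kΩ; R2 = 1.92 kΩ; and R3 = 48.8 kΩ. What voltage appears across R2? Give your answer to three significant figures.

V ≈ 0.650 V

Total series resistance ΣR = 21.1 + 1.92 + 48.8 = 71.82 kΩ.
By the voltage-divider rule, V = 24.3 × 1.920/71.82 = 0.6496 V.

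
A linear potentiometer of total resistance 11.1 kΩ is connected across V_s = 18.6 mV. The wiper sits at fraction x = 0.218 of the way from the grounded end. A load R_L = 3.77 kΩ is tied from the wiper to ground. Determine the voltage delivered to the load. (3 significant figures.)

V_out ≈ 2.70 mV

Split the track: R_lower = x·R_p = 2.420 kΩ, R_upper = (1−x)·R_p = 8.680 kΩ.
(x·R_p) ‖ R_L = 1.474 kΩ.
Loaded-divider output: V_out = 18.6 × 0.1451 = 2.700 mV.
(Unloaded: V_out = x·V_s = 4.05 mV.)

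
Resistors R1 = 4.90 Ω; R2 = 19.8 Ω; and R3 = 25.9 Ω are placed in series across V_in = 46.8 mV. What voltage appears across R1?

Total series resistance ΣR = 4.90 + 19.8 + 25.9 = 50.60 Ω.
By the voltage-divider rule, V = 46.8 × 4.900/50.60 = 4.532 mV.

V ≈ 4.53 mV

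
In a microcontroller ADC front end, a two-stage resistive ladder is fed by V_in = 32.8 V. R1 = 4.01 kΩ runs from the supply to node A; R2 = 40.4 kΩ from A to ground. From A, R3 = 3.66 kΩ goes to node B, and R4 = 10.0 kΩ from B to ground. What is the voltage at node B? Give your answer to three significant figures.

V_B ≈ 17.2 V

The second stage (R3 + R4 = 13.66 kΩ) loads node A in parallel with R2.
R2 ‖ (R3+R4) = 10.21 kΩ.
V_A = 32.8 × 10.21/(4.01 + 10.21) = 23.55 V.
Stage 2 is unloaded, so V_B = V_A · R4/(R3+R4) = 23.55 × 10.0/13.66 = 17.24 V.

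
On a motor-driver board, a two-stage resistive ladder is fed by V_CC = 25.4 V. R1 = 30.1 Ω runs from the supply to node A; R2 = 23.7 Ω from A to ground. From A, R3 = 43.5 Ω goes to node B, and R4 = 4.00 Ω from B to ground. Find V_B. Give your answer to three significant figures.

Node A sees R2 in parallel with the series input of stage 2, R3 + R4 = 47.50 Ω.
R2 ‖ (R3+R4) = 15.81 Ω.
First divider: V_A = V_CC · 15.81/(30.1 + 15.81) = 8.747 V.
Then the unloaded second divider: V_B = V_A × R4/(R3+R4) = 8.747 × 0.08421 = 0.7366 V.

V_B ≈ 0.737 V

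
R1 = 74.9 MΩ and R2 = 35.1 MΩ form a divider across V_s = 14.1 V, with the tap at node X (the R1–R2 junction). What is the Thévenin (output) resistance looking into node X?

Zeroing V_s shorts the top of R1 to ground, so R_th = R1 ‖ R2 = 23.90 MΩ.

R_th ≈ 23.9 MΩ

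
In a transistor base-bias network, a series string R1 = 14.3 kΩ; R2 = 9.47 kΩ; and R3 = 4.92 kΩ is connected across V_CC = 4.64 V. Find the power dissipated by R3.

P ≈ 0.129 mW

Series current I = V_CC/ΣR = 4.64/28.69 = 0.1617 mA.
P = I²R = 0.02616 × 4.92 = 0.1287 mW.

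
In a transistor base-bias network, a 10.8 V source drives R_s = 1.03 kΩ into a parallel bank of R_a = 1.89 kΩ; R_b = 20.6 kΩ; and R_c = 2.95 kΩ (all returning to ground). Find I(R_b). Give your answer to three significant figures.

Parallel bank: R_p = 1/(1/1.89 + 1/20.6 + 1/2.95) = 1.091 kΩ.
V_A = 10.8 × 1.091/2.121 = 5.555 V.
I(R_b) = V_A / R_b = 5.555/20.6 = 0.2697 mA.

I ≈ 0.270 mA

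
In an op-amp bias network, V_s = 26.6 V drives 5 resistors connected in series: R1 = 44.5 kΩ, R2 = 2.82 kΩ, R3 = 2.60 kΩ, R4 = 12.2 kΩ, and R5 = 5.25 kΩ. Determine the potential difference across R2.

Total series resistance ΣR = 44.5 + 2.82 + 2.60 + 12.2 + 5.25 = 67.37 kΩ.
By the voltage-divider rule, V = 26.6 × 2.820/67.37 = 1.113 V.

V ≈ 1.11 V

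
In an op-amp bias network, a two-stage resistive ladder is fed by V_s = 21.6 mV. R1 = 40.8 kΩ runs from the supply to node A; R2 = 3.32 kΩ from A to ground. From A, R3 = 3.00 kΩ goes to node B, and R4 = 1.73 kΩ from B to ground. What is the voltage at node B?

Node A sees R2 in parallel with the series input of stage 2, R3 + R4 = 4.730 kΩ.
Effective lower resistance at A: R2 ‖ 4.730 = 1.951 kΩ.
So V_A = 21.6 × 0.04563 = 0.9856 mV.
Then the unloaded second divider: V_B = V_A × R4/(R3+R4) = 0.9856 × 0.3658 = 0.3605 mV.

V_B ≈ 0.360 mV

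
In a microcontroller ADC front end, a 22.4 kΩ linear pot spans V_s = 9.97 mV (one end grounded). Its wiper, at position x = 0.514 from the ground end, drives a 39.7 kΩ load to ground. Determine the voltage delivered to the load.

V_out ≈ 4.49 mV

Lower segment x·R_p = 11.51 kΩ; upper segment (1−x)·R_p = 10.89 kΩ.
(x·R_p) ‖ R_L = 8.925 kΩ.
Then V_out = V_s · 8.925/(10.89 + 8.925) = 4.492 mV.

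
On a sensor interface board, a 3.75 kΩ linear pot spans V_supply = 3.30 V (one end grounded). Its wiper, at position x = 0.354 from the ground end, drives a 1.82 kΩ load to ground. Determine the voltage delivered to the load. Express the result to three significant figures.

V_out ≈ 0.794 V

Lower segment x·R_p = 1.327 kΩ; upper segment (1−x)·R_p = 2.422 kΩ.
R_L loads the lower segment: effective lower R = 0.7676 kΩ.
Then V_out = V_supply · 0.7676/(2.422 + 0.7676) = 0.7941 V.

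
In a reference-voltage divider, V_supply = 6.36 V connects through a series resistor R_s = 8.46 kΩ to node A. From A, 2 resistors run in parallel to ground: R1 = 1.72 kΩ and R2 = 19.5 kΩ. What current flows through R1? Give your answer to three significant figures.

I ≈ 0.582 mA

Parallel bank: R_p = 1/(1/1.72 + 1/19.5) = 1.581 kΩ.
V_A by voltage divider: V_A = 6.36 × 1.581/(8.46 + 1.581) = 1.001 V.
I(R1) = V_A / R1 = 1.001/1.72 = 0.5821 mA.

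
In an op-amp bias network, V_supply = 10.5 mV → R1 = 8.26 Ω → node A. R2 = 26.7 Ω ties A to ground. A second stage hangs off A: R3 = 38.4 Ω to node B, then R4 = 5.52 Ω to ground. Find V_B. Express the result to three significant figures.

V_B ≈ 0.881 mV

Looking into the second stage from A: R3 + R4 = 43.92 Ω appears in parallel with R2.
R2 ‖ (R3+R4) = 16.61 Ω.
So V_A = 10.5 × 0.6678 = 7.012 mV.
V_B = V_A × 0.1257 = 0.8813 mV.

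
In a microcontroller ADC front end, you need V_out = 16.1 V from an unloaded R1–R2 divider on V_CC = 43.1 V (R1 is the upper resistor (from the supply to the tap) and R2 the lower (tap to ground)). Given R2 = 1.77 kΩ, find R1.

R1 ≈ 2.97 kΩ

V_out/V_CC = R2/(R1+R2) = 0.3735.
R1 = R2·(1/k − 1) = 1.77 × 1.677 = 2.968 kΩ.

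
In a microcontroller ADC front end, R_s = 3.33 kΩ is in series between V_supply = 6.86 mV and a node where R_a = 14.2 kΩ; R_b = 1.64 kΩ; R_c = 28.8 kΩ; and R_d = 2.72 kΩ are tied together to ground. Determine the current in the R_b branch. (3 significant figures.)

Parallel bank: R_p = 1/(1/14.2 + 1/1.64 + 1/28.8 + 1/2.72) = 0.9237 kΩ.
V_A by voltage divider: V_A = 6.86 × 0.9237/(3.33 + 0.9237) = 1.490 mV.
Branch current I = V_A/R_b = 1.490/1.64 = 0.9084 µA.

I ≈ 0.908 µA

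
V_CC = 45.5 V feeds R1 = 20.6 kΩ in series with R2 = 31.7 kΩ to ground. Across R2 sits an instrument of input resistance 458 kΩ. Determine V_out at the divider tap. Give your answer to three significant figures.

First combine the lower leg with the load: R2 ‖ R_L = 29.65 kΩ.
Now apply the divider: V_out = 45.5 × 0.5900 = 26.85 V.
(Unloaded it would be 27.6 V; the load pulls it down.)

V_out ≈ 26.8 V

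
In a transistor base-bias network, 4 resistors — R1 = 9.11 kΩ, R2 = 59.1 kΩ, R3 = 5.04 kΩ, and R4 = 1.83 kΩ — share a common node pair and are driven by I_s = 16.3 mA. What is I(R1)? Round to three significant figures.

Conductances: ΣG = 1/9.11 + 1/59.1 + 1/5.04 + 1/1.83 = 0.8716 (1/kΩ).
R1 takes the fraction G_k/ΣG = 0.1098/0.8716 = 0.1259, so I = 16.3 × 0.1259 = 2.053 mA.

I ≈ 2.05 mA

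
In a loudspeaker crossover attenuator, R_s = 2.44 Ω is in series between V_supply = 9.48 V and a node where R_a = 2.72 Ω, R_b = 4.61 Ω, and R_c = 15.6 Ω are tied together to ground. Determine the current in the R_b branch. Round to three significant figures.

I ≈ 0.796 A

Equivalent of the parallel group: R_p = 1.542 Ω.
V_A = 9.48 × 1.542/3.982 = 3.671 V.
Branch current I = V_A/R_b = 3.671/4.61 = 0.7962 A.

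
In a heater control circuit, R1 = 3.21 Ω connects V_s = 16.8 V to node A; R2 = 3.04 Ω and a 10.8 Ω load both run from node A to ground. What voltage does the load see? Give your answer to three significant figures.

R2 ‖ R_L = (3.04 × 10.8)/(3.04 + 10.8) = 2.372 Ω.
Then V_out = V_s · R2'/(R1 + R2') = 16.8 × 2.372/5.582 = 7.139 V.
(Unloaded it would be 8.17 V; the load pulls it down.)

V_out ≈ 7.14 V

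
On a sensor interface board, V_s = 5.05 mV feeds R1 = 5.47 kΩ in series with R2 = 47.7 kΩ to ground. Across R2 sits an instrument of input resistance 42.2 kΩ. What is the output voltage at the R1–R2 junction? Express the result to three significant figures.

V_out ≈ 4.06 mV

The load sits in parallel with R2, giving an effective lower resistance R2' = R2·R_L/(R2+R_L) = 22.39 kΩ.
Then V_out = V_s · R2'/(R1 + R2') = 5.05 × 22.39/27.86 = 4.059 mV.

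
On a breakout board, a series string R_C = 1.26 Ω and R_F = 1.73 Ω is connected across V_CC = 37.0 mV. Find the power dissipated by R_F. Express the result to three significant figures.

ΣR = 2.990 Ω → I = 37.0/2.990 = 12.37 mA.
P = I²R = 153.1 × 1.73 = 264.9 µW.

P ≈ 265 µW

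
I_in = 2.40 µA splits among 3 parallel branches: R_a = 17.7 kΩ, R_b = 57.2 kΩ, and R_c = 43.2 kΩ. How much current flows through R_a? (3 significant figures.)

Conductances: ΣG = 1/17.7 + 1/57.2 + 1/43.2 = 0.09713 (1/kΩ).
Current divider: I(R_a) = I_in · G_k/ΣG = 2.40 × (0.05650/0.09713) = 2.40 × 0.5817 = 1.396 µA.

I ≈ 1.40 µA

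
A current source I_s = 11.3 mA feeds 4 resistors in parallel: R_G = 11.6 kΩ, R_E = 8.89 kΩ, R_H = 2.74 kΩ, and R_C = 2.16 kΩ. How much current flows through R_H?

ΣG = 1/11.6 + 1/8.89 + 1/2.74 + 1/2.16 = 1.027.
Current divider: I(R_H) = I_s · G_k/ΣG = 11.3 × (0.3650/1.027) = 11.3 × 0.3555 = 4.017 mA.

I ≈ 4.02 mA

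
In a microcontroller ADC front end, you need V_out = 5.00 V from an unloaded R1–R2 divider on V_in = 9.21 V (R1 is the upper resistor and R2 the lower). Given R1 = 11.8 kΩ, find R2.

V_out/V_in = R2/(R1+R2) = 0.5429.
Rearranging, R2 = R1·k/(1−k) = 11.8 × 1.188 = 14.01 kΩ.

R2 ≈ 14.0 kΩ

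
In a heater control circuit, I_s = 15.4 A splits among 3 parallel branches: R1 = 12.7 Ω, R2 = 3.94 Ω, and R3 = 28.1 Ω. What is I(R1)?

ΣG = 1/12.7 + 1/3.94 + 1/28.1 = 0.3681.
By the current-divider rule, I = I_s · G_k/ΣG = 15.4 × 0.2139 = 3.294 A.

I ≈ 3.29 A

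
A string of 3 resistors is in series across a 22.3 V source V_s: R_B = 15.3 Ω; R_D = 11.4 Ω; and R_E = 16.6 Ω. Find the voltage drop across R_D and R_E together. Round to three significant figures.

Series total: ΣR = 15.3 + 11.4 + 16.6 = 43.30 Ω.
R_{R_D..R_E} = 11.4 + 16.6 = 28.00 Ω.
Voltage divider: V = V_s · (28.00 / 43.30) = 22.3 × 0.6467 = 14.42 V.

V ≈ 14.4 V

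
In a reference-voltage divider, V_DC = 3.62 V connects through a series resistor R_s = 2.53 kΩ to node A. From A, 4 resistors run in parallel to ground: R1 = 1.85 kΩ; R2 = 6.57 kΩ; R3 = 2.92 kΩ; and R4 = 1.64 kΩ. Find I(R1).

I ≈ 0.379 mA

Equivalent of the parallel group: R_p = 0.6079 kΩ.
V_A = 3.62 × 0.6079/3.138 = 0.7013 V.
Branch current I = V_A/R1 = 0.7013/1.85 = 0.3791 mA.
(Check via current divider: I_total = 1.154 mA; share G_k/ΣG = 0.3286 → same result.)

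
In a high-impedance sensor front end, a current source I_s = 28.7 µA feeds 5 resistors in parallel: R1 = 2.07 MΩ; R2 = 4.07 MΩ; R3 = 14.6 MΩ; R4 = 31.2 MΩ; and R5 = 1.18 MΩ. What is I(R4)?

Conductances: ΣG = 1/2.07 + 1/4.07 + 1/14.6 + 1/31.2 + 1/1.18 = 1.677 (1/MΩ).
By the current-divider rule, I = I_s · G_k/ΣG = 28.7 × 0.01911 = 0.5486 µA.

I ≈ 0.549 µA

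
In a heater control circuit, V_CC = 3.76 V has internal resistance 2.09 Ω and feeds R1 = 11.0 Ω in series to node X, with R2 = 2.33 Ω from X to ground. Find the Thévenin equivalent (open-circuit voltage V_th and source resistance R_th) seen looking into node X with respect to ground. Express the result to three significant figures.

R1' = 2.09 + 11.0 = 13.09 Ω (source resistance + R1).
With X open, the divider is unloaded: V_th = 3.76 × 2.33/15.42 = 0.5681 V.
With V_CC suppressed (replaced by a short), R_th = R1' ‖ R2 = (13.09 × 2.33)/(13.09 + 2.33) = 1.978 Ω.

V_th ≈ 0.568 V, R_th ≈ 1.98 Ω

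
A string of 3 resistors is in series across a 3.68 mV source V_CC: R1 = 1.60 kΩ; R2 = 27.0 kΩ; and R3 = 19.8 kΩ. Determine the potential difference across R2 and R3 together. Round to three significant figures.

V ≈ 3.56 mV

Series total: ΣR = 1.60 + 27.0 + 19.8 = 48.40 kΩ.
R_{R2..R3} = 27.0 + 19.8 = 46.80 kΩ.
Voltage divider: V = V_CC · (46.80 / 48.40) = 3.68 × 0.9669 = 3.558 mV.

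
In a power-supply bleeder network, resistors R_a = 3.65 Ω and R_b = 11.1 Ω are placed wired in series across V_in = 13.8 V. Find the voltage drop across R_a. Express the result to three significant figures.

Series total: ΣR = 3.65 + 11.1 = 14.75 Ω.
Voltage divider: V = V_in · (3.650 / 14.75) = 13.8 × 0.2475 = 3.415 V.

V ≈ 3.41 V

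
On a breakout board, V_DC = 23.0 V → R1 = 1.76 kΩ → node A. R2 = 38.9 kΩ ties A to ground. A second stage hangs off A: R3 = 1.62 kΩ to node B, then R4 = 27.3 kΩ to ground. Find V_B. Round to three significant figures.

The second stage (R3 + R4 = 28.92 kΩ) loads node A in parallel with R2.
R2 ‖ (R3+R4) = 16.59 kΩ.
First divider: V_A = V_DC · 16.59/(1.76 + 16.59) = 20.79 V.
Stage 2 is unloaded, so V_B = V_A · R4/(R3+R4) = 20.79 × 27.3/28.92 = 19.63 V.

V_B ≈ 19.6 V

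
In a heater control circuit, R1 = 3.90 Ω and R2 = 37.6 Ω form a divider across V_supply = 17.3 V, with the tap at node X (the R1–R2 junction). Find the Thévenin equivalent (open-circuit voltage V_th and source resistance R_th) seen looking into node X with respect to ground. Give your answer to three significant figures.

V_th ≈ 15.7 V, R_th ≈ 3.53 Ω

Open-circuit (no load on X): V_th = V_supply · R2/(R1 + R2) = 17.3 × 37.6/(3.900 + 37.6) = 15.67 V.
Looking into X with the source shorted: R_th = R1·R2/(R1+R2) = 3.900 × 37.6/41.50 = 3.533 Ω.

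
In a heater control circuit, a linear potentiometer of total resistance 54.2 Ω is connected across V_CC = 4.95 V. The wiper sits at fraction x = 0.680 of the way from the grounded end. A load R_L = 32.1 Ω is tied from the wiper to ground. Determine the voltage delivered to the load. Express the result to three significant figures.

The pot divides into 17.34 Ω above the wiper and 36.86 Ω below.
Lower segment in parallel with the load: 36.86 ‖ 32.1 = 17.16 Ω.
V_out = 4.95 × 17.16/(17.34 + 17.16) = 2.462 V.

V_out ≈ 2.46 V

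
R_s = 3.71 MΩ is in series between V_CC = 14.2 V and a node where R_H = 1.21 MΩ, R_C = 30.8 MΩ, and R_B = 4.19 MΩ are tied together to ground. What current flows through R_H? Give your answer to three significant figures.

Combine the parallel branches: R_p = (1/1.21 + 1/30.8 + 1/4.19)⁻¹ = 0.9111 MΩ.
V_A = 14.2 × 0.9111/4.621 = 2.800 V.
Branch current I = V_A/R_H = 2.800/1.21 = 2.314 µA.
(Equivalently: I_total = 3.073 µA, then current-divider fraction G_k/ΣG = 0.7530.)

I ≈ 2.31 µA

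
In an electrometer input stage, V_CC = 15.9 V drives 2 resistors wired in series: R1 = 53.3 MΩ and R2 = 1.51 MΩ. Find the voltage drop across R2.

ΣR = 53.3 + 1.51 = 54.81 MΩ.
By the voltage-divider rule, V = 15.9 × 1.510/54.81 = 0.4380 V.

V ≈ 0.438 V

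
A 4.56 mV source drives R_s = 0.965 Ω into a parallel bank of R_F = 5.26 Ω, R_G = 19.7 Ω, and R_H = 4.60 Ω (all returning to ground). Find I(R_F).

I ≈ 0.601 mA

Combine the parallel branches: R_p = (1/5.26 + 1/19.7 + 1/4.60)⁻¹ = 2.182 Ω.
Node voltage V_A = V_DC · R_p/(R_s + R_p) = 4.56 × 0.6934 = 3.162 mV.
Branch current I = V_A/R_F = 3.162/5.26 = 0.6011 mA.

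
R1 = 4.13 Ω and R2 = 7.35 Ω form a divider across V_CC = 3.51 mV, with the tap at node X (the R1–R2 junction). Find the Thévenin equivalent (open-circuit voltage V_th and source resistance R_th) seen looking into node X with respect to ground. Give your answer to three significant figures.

With X open, the divider is unloaded: V_th = 3.51 × 7.35/11.48 = 2.247 mV.
Looking into X with the source shorted: R_th = R1·R2/(R1+R2) = 4.130 × 7.35/11.48 = 2.644 Ω.

V_th ≈ 2.25 mV, R_th ≈ 2.64 Ω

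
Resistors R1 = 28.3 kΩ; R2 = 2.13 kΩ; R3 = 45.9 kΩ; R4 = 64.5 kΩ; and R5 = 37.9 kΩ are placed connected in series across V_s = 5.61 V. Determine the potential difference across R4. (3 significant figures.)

Total series resistance ΣR = 28.3 + 2.13 + 45.9 + 64.5 + 37.9 = 178.7 kΩ.
V = V_s · R/ΣR = 5.61 × 0.3609 = 2.025 V.

V ≈ 2.02 V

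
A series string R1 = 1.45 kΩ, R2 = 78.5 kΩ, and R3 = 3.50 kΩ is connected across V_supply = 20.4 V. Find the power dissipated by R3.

ΣR = 83.45 kΩ → I = 20.4/83.45 = 0.2445 mA.
P(R3) = I²·R3 = (0.2445)² × 3.50 = 0.2092 mW.

P ≈ 0.209 mW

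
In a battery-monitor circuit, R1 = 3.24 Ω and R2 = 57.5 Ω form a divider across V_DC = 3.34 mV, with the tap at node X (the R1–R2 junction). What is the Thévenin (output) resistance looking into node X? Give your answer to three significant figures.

R_th ≈ 3.07 Ω

Zeroing V_DC shorts the top of R1 to ground, so R_th = R1 ‖ R2 = 3.067 Ω.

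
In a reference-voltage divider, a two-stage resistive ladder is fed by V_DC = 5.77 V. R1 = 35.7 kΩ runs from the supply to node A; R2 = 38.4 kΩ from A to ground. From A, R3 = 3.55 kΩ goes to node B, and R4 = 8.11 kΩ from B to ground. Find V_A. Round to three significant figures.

Looking into the second stage from A: R3 + R4 = 11.66 kΩ appears in parallel with R2.
R2 ‖ (R3+R4) = 8.944 kΩ.
So V_A = 5.77 × 0.2003 = 1.156 V.

V_A ≈ 1.16 V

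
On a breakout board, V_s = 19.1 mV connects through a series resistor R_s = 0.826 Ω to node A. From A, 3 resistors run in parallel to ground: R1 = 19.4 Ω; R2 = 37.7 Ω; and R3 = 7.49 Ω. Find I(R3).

Combine the parallel branches: R_p = (1/19.4 + 1/37.7 + 1/7.49)⁻¹ = 4.726 Ω.
V_A = 19.1 × 4.726/5.552 = 16.26 mV.
Branch current I = V_A/R3 = 16.26/7.49 = 2.171 mA.
(Check via current divider: I_total = 3.440 mA; share G_k/ΣG = 0.6310 → same result.)

I ≈ 2.17 mA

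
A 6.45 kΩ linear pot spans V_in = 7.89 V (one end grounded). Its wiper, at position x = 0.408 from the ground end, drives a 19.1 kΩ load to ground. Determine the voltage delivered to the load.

V_out ≈ 2.98 V

The pot divides into 3.818 kΩ above the wiper and 2.632 kΩ below.
Lower segment in parallel with the load: 2.632 ‖ 19.1 = 2.313 kΩ.
Loaded-divider output: V_out = 7.89 × 0.3772 = 2.976 V.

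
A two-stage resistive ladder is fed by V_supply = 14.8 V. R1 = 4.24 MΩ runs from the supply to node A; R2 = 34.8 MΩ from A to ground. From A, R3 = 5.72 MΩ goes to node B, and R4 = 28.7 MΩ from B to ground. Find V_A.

The second stage (R3 + R4 = 34.42 MΩ) loads node A in parallel with R2.
Effective lower resistance at A: R2 ‖ 34.42 = 17.30 MΩ.
V_A = 14.8 × 17.30/(4.24 + 17.30) = 11.89 V.

V_A ≈ 11.9 V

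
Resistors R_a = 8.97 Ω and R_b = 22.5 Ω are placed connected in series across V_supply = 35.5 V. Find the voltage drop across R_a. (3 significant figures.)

ΣR = 8.97 + 22.5 = 31.47 Ω.
By the voltage-divider rule, V = 35.5 × 8.970/31.47 = 10.12 V.

V ≈ 10.1 V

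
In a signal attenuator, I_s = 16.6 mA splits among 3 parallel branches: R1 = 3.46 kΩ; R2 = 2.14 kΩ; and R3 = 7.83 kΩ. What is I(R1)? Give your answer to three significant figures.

Conductances: ΣG = 1/3.46 + 1/2.14 + 1/7.83 = 0.8840 (1/kΩ).
Current divider: I(R1) = I_s · G_k/ΣG = 16.6 × (0.2890/0.8840) = 16.6 × 0.3269 = 5.427 mA.

I ≈ 5.43 mA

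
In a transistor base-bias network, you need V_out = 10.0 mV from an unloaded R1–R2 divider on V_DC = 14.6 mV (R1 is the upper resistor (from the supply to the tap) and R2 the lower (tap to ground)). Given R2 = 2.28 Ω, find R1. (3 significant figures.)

V_out/V_DC = R2/(R1+R2) = 0.6849.
So R1 = R2 · (V_DC/V_out − 1) = 2.28 × (14.6/10.0 − 1) = 2.28 × 0.4600 = 1.049 Ω.

R1 ≈ 1.05 Ω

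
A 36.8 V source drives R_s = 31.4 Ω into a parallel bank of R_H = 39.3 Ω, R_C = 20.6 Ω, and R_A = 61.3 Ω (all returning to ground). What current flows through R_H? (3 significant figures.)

I ≈ 0.244 A

Parallel bank: R_p = 1/(1/39.3 + 1/20.6 + 1/61.3) = 11.07 Ω.
Node voltage V_A = V_supply · R_p/(R_s + R_p) = 36.8 × 0.2607 = 9.595 V.
I(R_H) = V_A / R_H = 9.595/39.3 = 0.2441 A.
(Equivalently: I_total = 0.8664 A, then current-divider fraction G_k/ΣG = 0.2818.)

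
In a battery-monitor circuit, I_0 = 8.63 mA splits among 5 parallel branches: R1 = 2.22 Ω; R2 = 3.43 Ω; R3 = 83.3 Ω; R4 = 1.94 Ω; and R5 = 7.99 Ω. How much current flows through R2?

ΣG = 1/2.22 + 1/3.43 + 1/83.3 + 1/1.94 + 1/7.99 = 1.395.
R2 takes the fraction G_k/ΣG = 0.2915/1.395 = 0.2090, so I = 8.63 × 0.2090 = 1.804 mA.

I ≈ 1.80 mA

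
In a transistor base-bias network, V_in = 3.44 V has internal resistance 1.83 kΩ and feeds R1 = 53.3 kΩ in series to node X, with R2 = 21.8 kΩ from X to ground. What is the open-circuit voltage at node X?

V_th ≈ 0.975 V

R1' = 1.83 + 53.3 = 55.13 kΩ (source resistance + R1).
With X open, the divider is unloaded: V_th = 3.44 × 21.8/76.93 = 0.9748 V.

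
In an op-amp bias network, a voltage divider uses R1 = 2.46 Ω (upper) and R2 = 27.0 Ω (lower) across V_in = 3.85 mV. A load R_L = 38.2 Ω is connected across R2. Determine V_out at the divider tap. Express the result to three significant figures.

The load sits in parallel with R2, giving an effective lower resistance R2' = R2·R_L/(R2+R_L) = 15.82 Ω.
Then V_out = V_in · R2'/(R1 + R2') = 3.85 × 15.82/18.28 = 3.332 mV.
(Unloaded it would be 3.53 mV; the load pulls it down.)

V_out ≈ 3.33 mV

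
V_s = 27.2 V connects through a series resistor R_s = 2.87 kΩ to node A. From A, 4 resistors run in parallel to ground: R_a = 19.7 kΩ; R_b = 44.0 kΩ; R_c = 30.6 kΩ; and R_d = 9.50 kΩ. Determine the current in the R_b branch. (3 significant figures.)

I ≈ 0.385 mA

Parallel bank: R_p = 1/(1/19.7 + 1/44.0 + 1/30.6 + 1/9.50) = 4.730 kΩ.
V_A = 27.2 × 4.730/7.600 = 16.93 V.
Branch current I = V_A/R_b = 16.93/44.0 = 0.3847 mA.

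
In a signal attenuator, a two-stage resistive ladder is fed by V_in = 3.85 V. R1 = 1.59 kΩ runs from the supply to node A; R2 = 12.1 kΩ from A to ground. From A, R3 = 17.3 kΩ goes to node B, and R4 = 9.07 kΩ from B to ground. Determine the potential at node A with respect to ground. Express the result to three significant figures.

Node A sees R2 in parallel with the series input of stage 2, R3 + R4 = 26.37 kΩ.
R2 ‖ (R3+R4) = 8.294 kΩ.
So V_A = 3.85 × 0.8391 = 3.231 V.

V_A ≈ 3.23 V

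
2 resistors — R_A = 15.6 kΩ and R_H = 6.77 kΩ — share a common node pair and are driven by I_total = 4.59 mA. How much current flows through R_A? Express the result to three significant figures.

With just two branches, the current splits inversely with resistance.
I(R_A) = 4.59 × 6.77/(15.6 + 6.77) = 4.59 × 0.3026 = 1.389 mA.

I ≈ 1.39 mA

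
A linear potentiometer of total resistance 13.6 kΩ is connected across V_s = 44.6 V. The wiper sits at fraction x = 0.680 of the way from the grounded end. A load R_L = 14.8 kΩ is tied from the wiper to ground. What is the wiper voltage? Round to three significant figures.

The pot divides into 4.352 kΩ above the wiper and 9.248 kΩ below.
(x·R_p) ‖ R_L = 5.692 kΩ.
Loaded-divider output: V_out = 44.6 × 0.5667 = 25.27 V.
(Unloaded: V_out = x·V_s = 30.3 V.)

V_out ≈ 25.3 V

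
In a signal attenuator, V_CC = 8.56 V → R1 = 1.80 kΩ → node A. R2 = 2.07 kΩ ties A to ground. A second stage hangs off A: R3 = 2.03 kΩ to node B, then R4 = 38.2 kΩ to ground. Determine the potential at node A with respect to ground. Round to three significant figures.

V_A ≈ 4.47 V

Node A sees R2 in parallel with the series input of stage 2, R3 + R4 = 40.23 kΩ.
Effective lower resistance at A: R2 ‖ 40.23 = 1.969 kΩ.
V_A = 8.56 × 1.969/(1.80 + 1.969) = 4.472 V.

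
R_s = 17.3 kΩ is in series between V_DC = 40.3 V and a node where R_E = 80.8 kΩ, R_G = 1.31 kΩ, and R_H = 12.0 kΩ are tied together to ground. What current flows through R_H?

Parallel bank: R_p = 1/(1/80.8 + 1/1.31 + 1/12.0) = 1.164 kΩ.
V_A = 40.3 × 1.164/18.46 = 2.541 V.
I(R_H) = V_A / R_H = 2.541/12.0 = 0.2117 mA.

I ≈ 0.212 mA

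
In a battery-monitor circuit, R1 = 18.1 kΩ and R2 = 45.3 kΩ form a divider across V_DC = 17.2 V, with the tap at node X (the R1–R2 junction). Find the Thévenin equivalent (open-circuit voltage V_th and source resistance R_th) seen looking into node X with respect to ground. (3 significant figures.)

V_th ≈ 12.3 V, R_th ≈ 12.9 kΩ

V_th is the unloaded tap voltage: V_DC · R2/(R1+R2) = 17.2 × 0.7145 = 12.29 V.
Zeroing V_DC shorts the top of R1 to ground, so R_th = R1 ‖ R2 = 12.93 kΩ.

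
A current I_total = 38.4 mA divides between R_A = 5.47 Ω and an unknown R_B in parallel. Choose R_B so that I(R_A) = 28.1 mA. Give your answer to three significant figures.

The fraction through R_A equals R_B/(R_A+R_B).
28.1/38.4 = R_B/(R_A + R_B) → R_B = R_A · (0.7318)/(1 − 0.7318) = 5.47 × 2.728 = 14.92 Ω.

R_B ≈ 14.9 Ω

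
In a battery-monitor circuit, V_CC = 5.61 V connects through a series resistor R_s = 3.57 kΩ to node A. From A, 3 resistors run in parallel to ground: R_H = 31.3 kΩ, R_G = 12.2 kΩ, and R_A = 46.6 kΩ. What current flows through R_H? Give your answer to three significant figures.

I ≈ 0.121 mA

Equivalent of the parallel group: R_p = 7.387 kΩ.
V_A = 5.61 × 7.387/10.96 = 3.782 V.
Branch current I = V_A/R_H = 3.782/31.3 = 0.1208 mA.
(Check via current divider: I_total = 0.5120 mA; share G_k/ΣG = 0.2360 → same result.)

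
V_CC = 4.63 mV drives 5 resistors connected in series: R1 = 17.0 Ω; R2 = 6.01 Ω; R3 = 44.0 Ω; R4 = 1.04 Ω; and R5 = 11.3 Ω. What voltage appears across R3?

V ≈ 2.57 mV

Total series resistance ΣR = 17.0 + 6.01 + 44.0 + 1.04 + 11.3 = 79.35 Ω.
V = V_CC · R/ΣR = 4.63 × 0.5545 = 2.567 mV.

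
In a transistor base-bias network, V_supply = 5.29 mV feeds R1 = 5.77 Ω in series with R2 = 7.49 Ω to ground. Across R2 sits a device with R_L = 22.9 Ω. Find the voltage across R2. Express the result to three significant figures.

V_out ≈ 2.62 mV

First combine the lower leg with the load: R2 ‖ R_L = 5.644 Ω.
Voltage divider with the loaded lower leg: V_out = 5.29 × 5.644/(5.77 + 5.644) = 5.29 × 0.4945 = 2.616 mV.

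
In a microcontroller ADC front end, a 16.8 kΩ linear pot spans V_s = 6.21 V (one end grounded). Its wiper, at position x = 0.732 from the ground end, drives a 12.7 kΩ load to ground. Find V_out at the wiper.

V_out ≈ 3.61 V

Split the track: R_lower = x·R_p = 12.30 kΩ, R_upper = (1−x)·R_p = 4.502 kΩ.
(x·R_p) ‖ R_L = 6.248 kΩ.
Then V_out = V_s · 6.248/(4.502 + 6.248) = 3.609 V.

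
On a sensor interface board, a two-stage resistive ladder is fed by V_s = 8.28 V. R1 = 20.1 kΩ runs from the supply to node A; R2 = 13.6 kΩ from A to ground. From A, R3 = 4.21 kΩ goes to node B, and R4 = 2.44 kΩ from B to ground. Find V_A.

V_A ≈ 1.51 V

Looking into the second stage from A: R3 + R4 = 6.650 kΩ appears in parallel with R2.
Effective lower resistance at A: R2 ‖ 6.650 = 4.466 kΩ.
First divider: V_A = V_s · 4.466/(20.1 + 4.466) = 1.505 V.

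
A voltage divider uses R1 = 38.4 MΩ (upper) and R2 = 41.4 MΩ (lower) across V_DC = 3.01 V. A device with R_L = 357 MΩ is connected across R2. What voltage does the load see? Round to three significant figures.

First combine the lower leg with the load: R2 ‖ R_L = 37.10 MΩ.
Then V_out = V_DC · R2'/(R1 + R2') = 3.01 × 37.10/75.50 = 1.479 V.
(Unloaded it would be 1.56 V; the load pulls it down.)

V_out ≈ 1.48 V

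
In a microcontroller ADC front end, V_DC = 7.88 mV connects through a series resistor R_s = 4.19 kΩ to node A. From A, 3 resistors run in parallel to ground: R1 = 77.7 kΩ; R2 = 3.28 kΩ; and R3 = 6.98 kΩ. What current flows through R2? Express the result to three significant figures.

Parallel bank: R_p = 1/(1/77.7 + 1/3.28 + 1/6.98) = 2.169 kΩ.
V_A by voltage divider: V_A = 7.88 × 2.169/(4.19 + 2.169) = 2.688 mV.
I(R2) = V_A / R2 = 2.688/3.28 = 0.8195 µA.

I ≈ 0.819 µA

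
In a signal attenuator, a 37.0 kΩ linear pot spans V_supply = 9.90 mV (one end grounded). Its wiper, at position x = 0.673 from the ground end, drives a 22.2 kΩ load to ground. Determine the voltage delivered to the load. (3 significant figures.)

V_out ≈ 4.87 mV

The pot divides into 12.10 kΩ above the wiper and 24.90 kΩ below.
Lower segment in parallel with the load: 24.90 ‖ 22.2 = 11.74 kΩ.
Loaded-divider output: V_out = 9.90 × 0.4924 = 4.875 mV.
(Unloaded: V_out = x·V_supply = 6.66 mV.)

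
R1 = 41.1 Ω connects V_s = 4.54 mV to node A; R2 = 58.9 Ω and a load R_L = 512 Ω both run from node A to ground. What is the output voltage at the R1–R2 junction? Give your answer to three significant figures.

The load sits in parallel with R2, giving an effective lower resistance R2' = R2·R_L/(R2+R_L) = 52.82 Ω.
Then V_out = V_s · R2'/(R1 + R2') = 4.54 × 52.82/93.92 = 2.553 mV.

V_out ≈ 2.55 mV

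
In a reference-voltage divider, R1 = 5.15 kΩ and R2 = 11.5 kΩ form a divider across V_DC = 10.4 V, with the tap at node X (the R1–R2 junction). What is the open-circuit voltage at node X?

V_th ≈ 7.18 V

Open-circuit (no load on X): V_th = V_DC · R2/(R1 + R2) = 10.4 × 11.5/(5.150 + 11.5) = 7.183 V.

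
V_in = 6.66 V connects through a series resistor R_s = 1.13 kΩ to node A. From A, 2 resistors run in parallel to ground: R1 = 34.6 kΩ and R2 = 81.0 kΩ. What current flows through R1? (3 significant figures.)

I ≈ 0.184 mA

Combine the parallel branches: R_p = (1/34.6 + 1/81.0)⁻¹ = 24.24 kΩ.
Node voltage V_A = V_in · R_p/(R_s + R_p) = 6.66 × 0.9555 = 6.363 V.
I(R1) = V_A / R1 = 6.363/34.6 = 0.1839 mA.
(Equivalently: I_total = 0.2625 mA, then current-divider fraction G_k/ΣG = 0.7007.)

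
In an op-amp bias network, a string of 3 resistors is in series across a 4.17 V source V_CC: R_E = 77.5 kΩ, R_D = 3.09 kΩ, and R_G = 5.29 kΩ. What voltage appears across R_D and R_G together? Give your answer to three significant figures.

V ≈ 0.407 V

ΣR = 77.5 + 3.09 + 5.29 = 85.88 kΩ.
R_{R_D..R_G} = 3.09 + 5.29 = 8.380 kΩ.
Voltage divider: V = V_CC · (8.380 / 85.88) = 4.17 × 0.09758 = 0.4069 V.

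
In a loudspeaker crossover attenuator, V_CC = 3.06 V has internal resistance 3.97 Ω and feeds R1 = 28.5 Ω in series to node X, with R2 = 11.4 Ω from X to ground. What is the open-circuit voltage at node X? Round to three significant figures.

R1' = 3.97 + 28.5 = 32.47 Ω (source resistance + R1).
V_th is the unloaded tap voltage: V_CC · R2/(R1'+R2) = 3.06 × 0.2599 = 0.7952 V.

V_th ≈ 0.795 V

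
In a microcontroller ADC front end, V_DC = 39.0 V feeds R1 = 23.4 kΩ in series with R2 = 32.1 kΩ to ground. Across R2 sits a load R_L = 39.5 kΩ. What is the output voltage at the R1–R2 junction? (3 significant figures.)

First combine the lower leg with the load: R2 ‖ R_L = 17.71 kΩ.
Voltage divider with the loaded lower leg: V_out = 39.0 × 17.71/(23.4 + 17.71) = 39.0 × 0.4308 = 16.80 V.

V_out ≈ 16.8 V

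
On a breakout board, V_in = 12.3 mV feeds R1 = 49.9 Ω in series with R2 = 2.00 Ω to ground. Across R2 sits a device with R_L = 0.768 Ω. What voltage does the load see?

V_out ≈ 0.135 mV

The load sits in parallel with R2, giving an effective lower resistance R2' = R2·R_L/(R2+R_L) = 0.5549 Ω.
Now apply the divider: V_out = 12.3 × 0.01100 = 0.1353 mV.
(Unloaded it would be 0.474 mV; the load pulls it down.)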